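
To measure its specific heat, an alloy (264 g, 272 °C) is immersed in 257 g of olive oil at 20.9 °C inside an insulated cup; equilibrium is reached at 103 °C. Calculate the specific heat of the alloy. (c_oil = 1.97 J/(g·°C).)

Setting the total heat transfer to zero:
264×c×(103 − 272) + 257×1.97×(103 − 20.9) = 0
-44616 c = -41566
c = -41566/-44616 ≈ 0.9316 J/(g·°C)

c ≈ 0.932 J/(g·°C)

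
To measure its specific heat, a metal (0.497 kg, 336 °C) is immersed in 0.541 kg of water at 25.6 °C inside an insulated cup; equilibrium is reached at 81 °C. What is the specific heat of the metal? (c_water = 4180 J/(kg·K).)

Heat gained plus heat lost sum to zero:
0.497×c×(81 − 336) + 0.541×4180×(81 − 25.6) = 0
-126.73 c = -125280
c = -125280/-126.73 ≈ 988.5 J/(kg·K)

c ≈ 989 J/(kg·K)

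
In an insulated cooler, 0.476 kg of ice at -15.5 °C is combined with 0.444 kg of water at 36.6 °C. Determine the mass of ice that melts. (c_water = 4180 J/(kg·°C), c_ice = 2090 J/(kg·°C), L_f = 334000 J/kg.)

m_melted ≈ 0.157 kg

Cooling the water to 0 °C releases 0.444×4180×36.6 = 67927 J.
Warming the ice to 0 °C takes 0.476×2090×15.5 = 15420 J, leaving 52507 J for melting.
To melt every bit of ice: 0.476×334000 = 158984 J.
That's not enough to melt it all — equilibrium is at 0 °C with ice remaining.
m_melt = 52507 / L_f = 0.1572 kg.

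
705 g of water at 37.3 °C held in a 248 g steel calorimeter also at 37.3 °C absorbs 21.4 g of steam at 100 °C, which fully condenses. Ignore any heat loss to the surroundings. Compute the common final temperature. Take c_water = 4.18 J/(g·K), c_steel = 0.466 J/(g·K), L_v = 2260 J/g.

T_f ≈ 54.4 °C

Sum of m c ΔT and latent-heat terms is zero:
condense steam: −21.4·2260 = −48364
  condensate cools 100→T: 21.4·4.18·(T − 100) = 89.45(T − 100)
  original water: 2946.9(T − 37.3)
  steel cup: 248·0.466·(T − 37.3) = 115.57(T − 37.3)
3151.9 T = 48364 + 8945.2 + 114230 = 171539
T ≈ 54.42 °C, under the boiling point, so the assumption holds.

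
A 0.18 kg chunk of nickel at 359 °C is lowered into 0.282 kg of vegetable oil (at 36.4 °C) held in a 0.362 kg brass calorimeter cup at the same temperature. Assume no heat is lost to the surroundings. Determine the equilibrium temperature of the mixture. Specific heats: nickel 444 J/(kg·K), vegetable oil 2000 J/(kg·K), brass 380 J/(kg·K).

T_f ≈ 69.4 °C

Net heat exchanged in the isolated system is zero:
0.18×444×(T − 359) + 0.282×2000×(T − 36.4) + 0.362×380×(T − 36.4) = 0
79.92(T − 359) + 564(T − 36.4) + 137.56(T − 36.4) = 0
(79.92 + 564 + 137.56) T = 79.92×359 + 564×36.4 + 137.56×36.4
T = 54228/781.48 ≈ 69.39 °C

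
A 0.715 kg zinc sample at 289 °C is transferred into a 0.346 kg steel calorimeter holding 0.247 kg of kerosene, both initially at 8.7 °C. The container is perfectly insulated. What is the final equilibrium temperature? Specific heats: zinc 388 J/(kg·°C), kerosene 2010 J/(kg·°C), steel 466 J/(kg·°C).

Taking heat into each body as positive, Σ m c ΔT = 0:
0.715×388×(T − 289) + 0.247×2010×(T − 8.7) + 0.346×466×(T − 8.7) = 0
277.42(T − 289) + 496.47(T − 8.7) + 161.24(T − 8.7) = 0
935.13 T = 85896
T ≈ 91.86 °C

T_f ≈ 91.9 °C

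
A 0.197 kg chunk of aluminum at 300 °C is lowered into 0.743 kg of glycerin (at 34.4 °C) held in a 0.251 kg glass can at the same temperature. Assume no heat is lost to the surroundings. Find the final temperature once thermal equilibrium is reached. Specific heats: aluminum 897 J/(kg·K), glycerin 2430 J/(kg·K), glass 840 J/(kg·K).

T_f ≈ 55.8 °C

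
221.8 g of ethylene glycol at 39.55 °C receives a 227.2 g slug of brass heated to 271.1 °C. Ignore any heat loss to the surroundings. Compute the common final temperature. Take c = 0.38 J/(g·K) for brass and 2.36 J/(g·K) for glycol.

T_f ≈ 72.3 °C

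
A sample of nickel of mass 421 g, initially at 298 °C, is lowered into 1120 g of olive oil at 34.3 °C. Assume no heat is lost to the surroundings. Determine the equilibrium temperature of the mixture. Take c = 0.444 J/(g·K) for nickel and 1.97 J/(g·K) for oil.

T_f ≈ 54.9 °C

Net heat exchanged in the isolated system is zero:
421*0.444*(T − 298) + 1120*1.97*(T − 34.3) = 0
186.92(T − 298) + 2206.4(T − 34.3) = 0
2393.3 T = 131383
T = 131383/2393.3 ≈ 54.90 °C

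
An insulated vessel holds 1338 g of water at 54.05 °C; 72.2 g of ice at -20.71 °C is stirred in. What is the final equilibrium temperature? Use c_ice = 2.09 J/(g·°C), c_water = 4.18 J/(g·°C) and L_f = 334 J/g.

Taking heat into each body as positive, Σ m c ΔT = 0:
ice -20.71→0 °C: 72.2·2.09·20.71 = 3125.1; latent heat to melt: 72.2·334 = 24115; meltwater 0→T: 72.2·4.18·T = 301.8 T; water cools: 1338·4.18·(T − 54.05) = 5592.8(T − 54.05)
5894.6 T = 302293 − 27240 = 275053
T ≈ 46.66 °C — above 0 °C, consistent with complete melting.

T_f ≈ 46.7 °C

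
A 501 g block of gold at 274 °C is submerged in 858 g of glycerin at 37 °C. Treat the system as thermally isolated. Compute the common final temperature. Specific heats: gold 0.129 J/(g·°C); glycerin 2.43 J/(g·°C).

T_f = Σ m_i c_i T_i / Σ m_i c_i:
T_f = (64.63×274 + 2084.9×37) / (64.63 + 2084.9)
    = 94851 / 2149.6 ≈ 44.13 °C

T_f ≈ 44.1 °C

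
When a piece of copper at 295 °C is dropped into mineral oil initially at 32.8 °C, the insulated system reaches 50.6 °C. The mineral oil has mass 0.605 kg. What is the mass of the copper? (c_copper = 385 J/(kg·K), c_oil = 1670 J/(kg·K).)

m ≈ 0.191 kg

Heat lost by the copper = heat gained by the oil:
m·385·(295 − 50.6) = 0.605·1670·(50.6 − 32.8)
94094 m = 17984  ⇒  m ≈ 0.1911 kg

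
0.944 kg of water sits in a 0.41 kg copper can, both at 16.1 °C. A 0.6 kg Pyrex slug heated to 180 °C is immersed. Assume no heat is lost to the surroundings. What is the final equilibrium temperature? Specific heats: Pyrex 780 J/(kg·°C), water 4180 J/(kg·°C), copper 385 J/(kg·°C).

T_f ≈ 32.9 °C

Let T be the final temperature. ΣQ_i = 0:
0.6*780*(T − 180) + 0.944*4180*(T − 16.1) + 0.41*385*(T − 16.1) = 0
(468 + 3945.9 + 157.85) T = 468*180 + 3945.9*16.1 + 157.85*16.1
T = 150311 / 4571.8 = 32.9 °C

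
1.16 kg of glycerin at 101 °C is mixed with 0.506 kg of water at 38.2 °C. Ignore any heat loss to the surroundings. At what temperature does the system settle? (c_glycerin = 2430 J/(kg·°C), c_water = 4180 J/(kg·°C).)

T_f ≈ 74.1 °C

Heat lost by the glycerin equals heat gained by the water:
1.16*2430*(101 − T) = 0.506*4180*(T − 38.2)
2818.8(101 − T) = 2115.1(T − 38.2)
4933.9 T = 365495  ⇒  T ≈ 74.08 °C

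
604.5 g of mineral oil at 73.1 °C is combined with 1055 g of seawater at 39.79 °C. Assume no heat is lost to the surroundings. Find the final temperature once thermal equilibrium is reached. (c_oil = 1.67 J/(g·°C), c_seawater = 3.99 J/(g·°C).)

Conservation of energy gives ΣQ = 0:
604.5*1.67*(T − 73.1) + 1055*3.99*(T − 39.79) = 0
5219 T = 241290
T = 241290 / 5219 = 46.2 °C

T_f ≈ 46.2 °C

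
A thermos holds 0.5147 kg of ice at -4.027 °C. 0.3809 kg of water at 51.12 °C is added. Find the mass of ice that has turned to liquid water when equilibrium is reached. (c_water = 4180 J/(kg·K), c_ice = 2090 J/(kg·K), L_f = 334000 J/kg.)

m_melted ≈ 0.231 kg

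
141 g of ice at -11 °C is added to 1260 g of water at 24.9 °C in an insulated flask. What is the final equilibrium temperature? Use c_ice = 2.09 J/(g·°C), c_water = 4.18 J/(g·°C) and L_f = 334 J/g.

T_f ≈ 13.8 °C

Energy balance with sensible and latent terms:
ice -11→0 °C: 141×2.09×11 = 3241.6
  latent heat to melt: 141×334 = 47094
  meltwater 0→T: 141×4.18×T = 589.38 T
  water: 5266.8(T − 24.9)
5856.2 T = 131143 − 50336 = 80808
T ≈ 13.80 °C — above 0 °C, consistent with complete melting.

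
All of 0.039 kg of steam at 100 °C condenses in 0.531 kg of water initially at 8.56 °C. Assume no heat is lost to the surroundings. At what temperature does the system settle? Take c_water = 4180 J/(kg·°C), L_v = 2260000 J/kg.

Energy conservation, ΣQ = 0:
condense steam: −0.039·2260000 = −88140; condensate cools 100→T: 0.039·4180·(T − 100) = 163.02(T − 100); water warms: 0.531·4180·(T − 8.56) = 2219.6(T − 8.56)
2382.6 T = 88140 + 16302 + 19000 = 123442
T ≈ 51.81 °C — below 100 °C, confirming all the steam condensed.

T_f ≈ 51.8 °C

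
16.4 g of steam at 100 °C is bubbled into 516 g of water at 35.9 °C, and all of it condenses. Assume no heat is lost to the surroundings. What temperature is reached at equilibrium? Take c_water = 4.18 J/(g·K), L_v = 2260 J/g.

T_f ≈ 54.5 °C

Energy balance with sensible and latent terms:
latent heat released on condensation: 16.4×2260 = 37064
  condensed water 100 °C→T: 68.55(T − 100)
  original water: 2156.9(T − 35.9)
2225.4 T = 37064 + 6855.2 + 77432 = 121351
T ≈ 54.53 °C (< 100 °C, so full condensation is consistent).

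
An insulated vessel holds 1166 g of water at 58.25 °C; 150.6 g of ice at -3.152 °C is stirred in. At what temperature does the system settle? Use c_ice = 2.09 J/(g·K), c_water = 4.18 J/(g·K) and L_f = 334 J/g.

T_f ≈ 42.3 °C

Energy balance with sensible and latent terms:
ice -3.152→0 °C: 150.6·2.09·3.152 = 992.1; latent heat to melt: 150.6·334 = 50300; meltwater 0→T: 150.6·4.18·T = 629.51 T; water cools: 1166·4.18·(T − 58.25) = 4873.9(T − 58.25)
5503.4 T = 283904 − 51293 = 232611
T ≈ 42.27 °C. Since T > 0 °C, the all-ice-melts assumption holds.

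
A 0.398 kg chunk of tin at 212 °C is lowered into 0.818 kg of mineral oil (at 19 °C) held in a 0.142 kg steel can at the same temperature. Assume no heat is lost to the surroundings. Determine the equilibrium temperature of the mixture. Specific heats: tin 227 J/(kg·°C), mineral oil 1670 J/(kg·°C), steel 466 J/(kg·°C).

Energy conservation, ΣQ = 0:
0.398·227·(T − 212) + 0.818·1670·(T − 19) + 0.142·466·(T − 19) = 0
(90.35 + 1366.1 + 66.17) T = 90.35·212 + 1366.1·19 + 66.17·19
T = 46366/1522.6 ≈ 30.45 °C

T_f ≈ 30.5 °C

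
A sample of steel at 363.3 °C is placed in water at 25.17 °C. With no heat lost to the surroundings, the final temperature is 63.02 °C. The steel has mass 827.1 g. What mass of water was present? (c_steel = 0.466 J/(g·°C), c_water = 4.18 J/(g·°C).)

Heat gained plus heat lost sum to zero:
827.1·0.466·(63.02 − 363.3) + m·4.18·(63.02 − 25.17) = 0
158.21 m = 115737
m = 115737/158.21 ≈ 731.5 g

m ≈ 732 g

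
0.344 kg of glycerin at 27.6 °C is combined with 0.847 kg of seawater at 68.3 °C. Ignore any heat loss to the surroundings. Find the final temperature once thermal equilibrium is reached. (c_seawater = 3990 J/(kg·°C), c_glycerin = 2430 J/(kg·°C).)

T_f ≈ 60.2 °C

T_f = Σ m_i c_i T_i / Σ m_i c_i:
T_f = (3379.5·68.3 + 835.92·27.6) / (3379.5 + 835.92)
    = 253893 / 4215.4 ≈ 60.23 °C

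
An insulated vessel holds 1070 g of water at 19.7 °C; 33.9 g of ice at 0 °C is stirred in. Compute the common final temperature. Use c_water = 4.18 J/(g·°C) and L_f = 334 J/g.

T_f ≈ 16.6 °C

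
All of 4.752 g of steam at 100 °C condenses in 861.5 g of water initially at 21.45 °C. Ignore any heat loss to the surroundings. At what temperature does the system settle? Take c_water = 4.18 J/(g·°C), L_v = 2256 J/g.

T_f ≈ 24.8 °C

Taking heat into each body as positive, Σ m c ΔT = 0:
condense steam: −4.752·2256 = −10721
  condensate cools 100→T: 4.752·4.18·(T − 100) = 19.86(T − 100)
  original water: 3601.1(T − 21.45)
3620.9 T = 10721 + 1986.3 + 77243 = 89950
T ≈ 24.84 °C, under the boiling point, so the assumption holds.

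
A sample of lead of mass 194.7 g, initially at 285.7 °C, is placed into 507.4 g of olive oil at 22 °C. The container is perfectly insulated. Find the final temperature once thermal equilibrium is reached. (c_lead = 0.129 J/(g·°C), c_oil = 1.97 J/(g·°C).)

T_f ≈ 28.5 °C

Heat lost by the lead equals heat gained by the oil:
194.7*0.129*(285.7 − T) = 507.4*1.97*(T − 22)
25.12(285.7 − T) = 999.58(T − 22)
1024.7 T = 29166  ⇒  T ≈ 28.46 °C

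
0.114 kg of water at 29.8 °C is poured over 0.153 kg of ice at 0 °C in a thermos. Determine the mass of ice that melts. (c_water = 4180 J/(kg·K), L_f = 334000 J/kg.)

Cooling the water to 0 °C releases 0.114·4180·29.8 = 14200 J.
Melting all 0.153 kg of ice would need 0.153·334000 = 51102 J.
14200 J < 51102 J, so only part of the ice melts and the system sits at 0 °C.
m_melted·334000 = 14200  ⇒  m_melted ≈ 0.04252 kg.

m_melted ≈ 0.0425 kg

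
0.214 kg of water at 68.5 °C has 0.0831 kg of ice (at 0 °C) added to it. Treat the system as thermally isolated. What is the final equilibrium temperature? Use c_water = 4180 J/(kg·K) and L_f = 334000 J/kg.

T_f ≈ 27.0 °C

Heat gained plus heat lost sum to zero:
latent heat to melt: 0.0831×334000 = 27755
  meltwater 0→T: 0.0831×4180×T = 347.36 T
  water: 894.52(T − 68.5)
1241.9 T = 61275 − 27755 = 33519
T ≈ 26.99 °C. Since T > 0 °C, the all-ice-melts assumption holds.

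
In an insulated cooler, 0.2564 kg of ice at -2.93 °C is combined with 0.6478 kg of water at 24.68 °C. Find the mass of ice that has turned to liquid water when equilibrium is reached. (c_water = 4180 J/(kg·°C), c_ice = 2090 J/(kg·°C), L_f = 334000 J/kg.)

m_melted ≈ 0.195 kg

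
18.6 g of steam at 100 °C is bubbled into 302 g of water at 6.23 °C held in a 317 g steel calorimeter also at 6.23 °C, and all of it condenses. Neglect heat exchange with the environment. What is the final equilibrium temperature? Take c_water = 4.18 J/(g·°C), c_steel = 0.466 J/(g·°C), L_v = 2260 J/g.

Let T be the final temperature. ΣQ_i = 0:
steam→water at 100 °C releases m L_v = 18.6×2260 = 42036; condensed water 100 °C→T: 77.75(T − 100); water warms: 302×4.18×(T − 6.23) = 1262.4(T − 6.23); cup: 147.72(T − 6.23)
1487.8 T = 42036 + 7774.8 + 8784.8 = 58596
T ≈ 39.38 °C (< 100 °C, so full condensation is consistent).

T_f ≈ 39.4 °C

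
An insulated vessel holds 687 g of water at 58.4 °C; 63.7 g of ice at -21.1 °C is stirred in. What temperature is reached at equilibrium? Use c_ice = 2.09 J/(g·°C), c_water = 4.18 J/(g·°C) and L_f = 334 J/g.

Net heat exchanged in the isolated system is zero:
ice -21.1→0 °C: 63.7×2.09×21.1 = 2809.1
  melt ice: 63.7×334 = 21276
  warm the meltwater: 266.27 T
  water cools: 687×4.18×(T − 58.4) = 2871.7(T − 58.4)
3137.9 T = 167705 − 24085 = 143620
T ≈ 45.77 °C. Since T > 0 °C, the all-ice-melts assumption holds.

T_f ≈ 45.8 °C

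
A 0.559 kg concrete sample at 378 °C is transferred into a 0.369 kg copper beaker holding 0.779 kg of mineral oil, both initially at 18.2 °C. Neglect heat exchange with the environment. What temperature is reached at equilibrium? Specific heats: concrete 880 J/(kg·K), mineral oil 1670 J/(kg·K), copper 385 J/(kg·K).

With ΣQ=0 the equilibrium temperature is the m·c-weighted mean:
T_f = (491.92*378 + 1300.9*18.2 + 142.06*18.2) / (491.92 + 1300.9 + 142.06)
    = 212208 / 1934.9 ≈ 109.67 °C

T_f ≈ 109.7 °C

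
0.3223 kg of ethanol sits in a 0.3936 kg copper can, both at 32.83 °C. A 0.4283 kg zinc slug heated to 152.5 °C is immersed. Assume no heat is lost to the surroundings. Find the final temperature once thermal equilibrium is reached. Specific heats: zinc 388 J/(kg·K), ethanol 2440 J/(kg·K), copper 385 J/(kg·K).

T_f ≈ 50.8 °C

Conservation of energy gives ΣQ = 0:
0.4283·388·(T − 152.5) + 0.3223·2440·(T − 32.83) + 0.3936·385·(T − 32.83) = 0
1104.1 T = 56135
T = 56135 / 1104.1 = 50.8 °C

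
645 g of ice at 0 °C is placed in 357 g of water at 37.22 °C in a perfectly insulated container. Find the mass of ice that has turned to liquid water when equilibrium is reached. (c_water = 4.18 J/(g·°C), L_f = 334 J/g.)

m_melted ≈ 166 g

Heat available from the water dropping to 0 °C: 357×4.18×37.22 = 55542 J.
To melt every bit of ice: 645×334 = 215430 J.
That's not enough to melt it all — equilibrium is at 0 °C with ice remaining.
m_melted×334 = 55542  ⇒  m_melted ≈ 166.3 g.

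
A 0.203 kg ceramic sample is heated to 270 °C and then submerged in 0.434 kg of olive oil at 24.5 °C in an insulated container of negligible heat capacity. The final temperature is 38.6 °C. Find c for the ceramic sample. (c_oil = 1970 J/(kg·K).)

Heat lost by the ceramic sample = heat gained by the oil:
0.203·c·(270 − 38.6) = 0.434·1970·(38.6 − 24.5)
46.97 c = 12055  ⇒  c ≈ 256.6 J/(kg·K)

c ≈ 257 J/(kg·K)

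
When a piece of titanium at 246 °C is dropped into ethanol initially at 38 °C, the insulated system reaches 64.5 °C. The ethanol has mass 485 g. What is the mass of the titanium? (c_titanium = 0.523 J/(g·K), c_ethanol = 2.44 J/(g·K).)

Energy conservation, ΣQ = 0:
m·0.523·(64.5 − 246) + 485·2.44·(64.5 − 38) = 0
-94.92 m = -31360
m = -31360/-94.92 ≈ 330.4 g

m ≈ 330 g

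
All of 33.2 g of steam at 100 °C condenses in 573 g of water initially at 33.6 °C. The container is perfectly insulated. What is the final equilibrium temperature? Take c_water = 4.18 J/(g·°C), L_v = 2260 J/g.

T_f ≈ 66.8 °C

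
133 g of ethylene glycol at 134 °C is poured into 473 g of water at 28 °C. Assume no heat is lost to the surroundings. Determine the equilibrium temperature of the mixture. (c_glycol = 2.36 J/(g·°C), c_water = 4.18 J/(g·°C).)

Heat gained plus heat lost sum to zero:
133·2.36·(T − 134) + 473·4.18·(T − 28) = 0
313.88(T − 134) + 1977.1(T − 28) = 0
(313.88 + 1977.1) T = 313.88·134 + 1977.1·28
T = 97420 / 2291 = 42.5 °C

T_f ≈ 42.5 °C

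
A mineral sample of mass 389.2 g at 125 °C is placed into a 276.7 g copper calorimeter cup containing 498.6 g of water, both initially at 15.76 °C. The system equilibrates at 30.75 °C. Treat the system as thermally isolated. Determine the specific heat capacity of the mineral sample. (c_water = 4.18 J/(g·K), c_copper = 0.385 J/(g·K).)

Conservation of energy gives ΣQ = 0:
389.2·c·(30.75 − 125) + 498.6·4.18·(30.75 − 15.76) + 276.7·0.385·(30.75 − 15.76) = 0
-36682 c = -32838
c = -32838/-36682 ≈ 0.8952 J/(g·K)

c ≈ 0.895 J/(g·K)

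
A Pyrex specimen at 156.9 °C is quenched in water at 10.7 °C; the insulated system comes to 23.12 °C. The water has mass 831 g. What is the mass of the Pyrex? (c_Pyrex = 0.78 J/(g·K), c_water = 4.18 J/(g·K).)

m ≈ 413 g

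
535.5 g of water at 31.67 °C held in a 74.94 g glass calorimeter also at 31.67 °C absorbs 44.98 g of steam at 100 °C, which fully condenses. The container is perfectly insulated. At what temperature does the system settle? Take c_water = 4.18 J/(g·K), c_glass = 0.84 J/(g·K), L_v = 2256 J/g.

T_f ≈ 77.6 °C

Energy balance with sensible and latent terms:
condense steam: −44.98·2256 = −101475
  condensed water 100 °C→T: 188.02(T − 100)
  water warms: 535.5·4.18·(T − 31.67) = 2238.4(T − 31.67)
  glass cup: 74.94·0.84·(T − 31.67) = 62.95(T − 31.67)
2489.4 T = 101475 + 18802 + 72883 = 193160
T ≈ 77.59 °C (< 100 °C, so full condensation is consistent).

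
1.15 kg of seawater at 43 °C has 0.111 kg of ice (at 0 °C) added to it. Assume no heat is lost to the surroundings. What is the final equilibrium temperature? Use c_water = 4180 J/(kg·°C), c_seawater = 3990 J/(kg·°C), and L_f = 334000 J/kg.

T_f ≈ 31.7 °C

Setting the total heat transfer to zero:
fusion: m_ice L_f = 0.111×334000 = 37074; meltwater 0→T: 0.111×4180×T = 463.98 T; seawater: 4588.5(T − 43)
5052.5 T = 197306 − 37074 = 160232
T ≈ 31.71 °C — above 0 °C, consistent with complete melting.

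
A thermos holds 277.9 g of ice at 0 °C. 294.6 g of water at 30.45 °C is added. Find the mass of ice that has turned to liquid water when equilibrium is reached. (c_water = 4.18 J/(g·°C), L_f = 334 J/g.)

Cooling the water to 0 °C releases 294.6×4.18×30.45 = 37497 J.
Melting all 277.9 g of ice would need 277.9×334 = 92819 J.
Since 37497 < 92819 J, not all the ice melts; equilibrium is at 0 °C.
m_melted×334 = 37497  ⇒  m_melted ≈ 112.3 g.

m_melted ≈ 112 g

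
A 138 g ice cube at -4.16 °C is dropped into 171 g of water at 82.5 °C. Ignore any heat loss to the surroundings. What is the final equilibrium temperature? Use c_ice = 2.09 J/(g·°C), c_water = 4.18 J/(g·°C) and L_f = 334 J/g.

Conservation of energy gives ΣQ = 0:
warm ice to 0 °C: 138×2.09×(0 − (-4.16)) = 1199.8; latent heat to melt: 138×334 = 46092; meltwater 0→T: 138×4.18×T = 576.84 T; water: 714.78(T − 82.5)
1291.6 T = 58969 − 47292 = 11678
T ≈ 9.04 °C. Since T > 0 °C, the all-ice-melts assumption holds.

T_f ≈ 9.0 °C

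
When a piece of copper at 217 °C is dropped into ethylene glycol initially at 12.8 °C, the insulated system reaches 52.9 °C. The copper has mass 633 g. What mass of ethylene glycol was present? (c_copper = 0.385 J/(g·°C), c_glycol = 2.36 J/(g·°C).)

Heat lost by the copper = heat gained by the glycol:
633×0.385×(217 − 52.9) = m×2.36×(52.9 − 12.8)
94.64 m = 39992  ⇒  m ≈ 422.6 g

m ≈ 423 g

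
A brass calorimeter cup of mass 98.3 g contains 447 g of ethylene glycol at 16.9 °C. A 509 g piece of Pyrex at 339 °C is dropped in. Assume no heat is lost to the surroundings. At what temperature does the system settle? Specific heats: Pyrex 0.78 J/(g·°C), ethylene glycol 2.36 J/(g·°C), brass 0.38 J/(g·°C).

T_f ≈ 102.8 °C

Energy conservation, ΣQ = 0:
509*0.78*(T − 339) + 447*2.36*(T − 16.9) + 98.3*0.38*(T − 16.9) = 0
397.02(T − 339) + 1054.9(T − 16.9) + 37.35(T − 16.9) = 0
(397.02 + 1054.9 + 37.35) T = 397.02*339 + 1054.9*16.9 + 37.35*16.9
T = 153049/1489.3 ≈ 102.77 °C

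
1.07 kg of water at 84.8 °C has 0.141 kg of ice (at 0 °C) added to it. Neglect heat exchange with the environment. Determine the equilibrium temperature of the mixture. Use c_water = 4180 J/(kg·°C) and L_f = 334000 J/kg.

T_f ≈ 65.6 °C

Sum of m c ΔT and latent-heat terms is zero:
latent heat to melt: 0.141·334000 = 47094; meltwater 0→T: 0.141·4180·T = 589.38 T; water: 4472.6(T − 84.8)
5062 T = 379276 − 47094 = 332182
T ≈ 65.62 °C — above 0 °C, consistent with complete melting.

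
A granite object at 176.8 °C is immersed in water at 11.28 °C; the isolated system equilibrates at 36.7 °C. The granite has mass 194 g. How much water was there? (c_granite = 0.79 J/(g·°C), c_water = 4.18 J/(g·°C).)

m ≈ 202 g

Setting the total heat transfer to zero:
194×0.79×(36.7 − 176.8) + m×4.18×(36.7 − 11.28) = 0
106.26 m = 21472
m = 21472/106.26 ≈ 202.1 g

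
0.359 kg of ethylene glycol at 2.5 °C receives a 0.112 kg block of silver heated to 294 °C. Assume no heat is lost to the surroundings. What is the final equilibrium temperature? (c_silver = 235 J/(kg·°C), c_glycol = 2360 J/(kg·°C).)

T_f ≈ 11.3 °C

Conservation of energy gives ΣQ = 0:
0.112×235×(T − 294) + 0.359×2360×(T − 2.5) = 0
(26.32 + 847.24) T = 26.32×294 + 847.24×2.5
T = 9856.2 / 873.56 = 11.3 °C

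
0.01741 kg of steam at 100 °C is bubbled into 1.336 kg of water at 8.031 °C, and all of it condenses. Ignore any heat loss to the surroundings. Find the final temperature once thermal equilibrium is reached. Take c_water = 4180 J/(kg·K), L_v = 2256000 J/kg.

T_f ≈ 16.2 °C

Conservation of energy gives ΣQ = 0:
latent heat released on condensation: 0.01741·2256000 = 39277; condensed water 100 °C→T: 72.77(T − 100); original water: 5584.5(T − 8.031)
5657.3 T = 39277 + 7277.4 + 44849 = 91403
T ≈ 16.16 °C (< 100 °C, so full condensation is consistent).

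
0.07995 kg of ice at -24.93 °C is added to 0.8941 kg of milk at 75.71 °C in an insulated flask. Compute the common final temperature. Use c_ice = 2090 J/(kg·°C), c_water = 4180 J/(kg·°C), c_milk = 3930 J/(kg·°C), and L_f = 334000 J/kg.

T_f ≈ 61.1 °C

Taking heat into each body as positive, Σ m c ΔT = 0:
ice -24.93→0 °C: 0.07995×2090×24.93 = 4165.7; melt ice: 0.07995×334000 = 26703; warm the meltwater: 334.19 T; milk cools: 0.8941×3930×(T − 75.71) = 3513.8(T − 75.71)
3848 T = 266031 − 30869 = 235162
T ≈ 61.11 °C (positive, so assuming full melt was valid).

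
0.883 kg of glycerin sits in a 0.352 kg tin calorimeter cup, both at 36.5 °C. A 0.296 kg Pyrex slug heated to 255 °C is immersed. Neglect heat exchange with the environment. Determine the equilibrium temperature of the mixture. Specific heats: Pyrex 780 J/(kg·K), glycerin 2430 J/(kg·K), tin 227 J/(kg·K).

T_f is the heat-capacity-weighted average of the initial temperatures:
T_f = (230.88·255 + 2145.7·36.5 + 79.9·36.5) / (230.88 + 2145.7 + 79.9)
    = 140109 / 2456.5 ≈ 57.04 °C

T_f ≈ 57.0 °C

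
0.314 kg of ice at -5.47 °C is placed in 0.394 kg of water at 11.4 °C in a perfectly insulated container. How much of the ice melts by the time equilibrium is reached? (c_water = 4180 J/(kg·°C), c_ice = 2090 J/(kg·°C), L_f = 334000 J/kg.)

m_melted ≈ 0.0455 kg

Heat available from the water dropping to 0 °C: 0.394×4180×11.4 = 18775 J.
Of that, 0.314×2090×5.47 = 3589.7 J goes to bring the ice to 0 °C, leaving 15185 J.
Fully melting the ice requires m_ice L_f = 0.314×334000 = 104876 J.
Since 15185 < 104876 J, not all the ice melts; equilibrium is at 0 °C.
m_melt = 15185 / L_f = 0.04546 kg.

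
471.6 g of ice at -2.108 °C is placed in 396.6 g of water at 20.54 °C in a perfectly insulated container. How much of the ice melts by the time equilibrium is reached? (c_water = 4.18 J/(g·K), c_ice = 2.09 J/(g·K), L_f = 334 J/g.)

Cooling the water to 0 °C releases 396.6·4.18·20.54 = 34051 J.
Warming the ice to 0 °C takes 471.6·2.09·2.108 = 2077.7 J, leaving 31973 J for melting.
Fully melting the ice requires m_ice L_f = 471.6·334 = 157514 J.
31973 J < 157514 J, so only part of the ice melts and the system sits at 0 °C.
m_melted·334 = 31973  ⇒  m_melted ≈ 95.73 g.

m_melted ≈ 95.7 g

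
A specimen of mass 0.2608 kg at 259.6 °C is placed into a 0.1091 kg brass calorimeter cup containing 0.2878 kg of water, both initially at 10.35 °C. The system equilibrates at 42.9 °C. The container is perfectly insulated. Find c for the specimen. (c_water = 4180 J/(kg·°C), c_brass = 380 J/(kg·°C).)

Setting the total heat transfer to zero:
0.2608·c·(42.9 − 259.6) + 0.2878·4180·(42.9 − 10.35) + 0.1091·380·(42.9 − 10.35) = 0
-56.52 c = -40507
c = -40507/-56.52 ≈ 716.7 J/(kg·°C)

c ≈ 717 J/(kg·°C)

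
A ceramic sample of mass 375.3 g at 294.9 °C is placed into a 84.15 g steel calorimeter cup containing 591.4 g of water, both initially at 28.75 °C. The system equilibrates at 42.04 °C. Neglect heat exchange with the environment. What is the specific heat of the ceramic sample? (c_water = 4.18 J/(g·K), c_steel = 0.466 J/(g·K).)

Let T be the final temperature. ΣQ_i = 0:
375.3·c·(42.04 − 294.9) + 591.4·4.18·(42.04 − 28.75) + 84.15·0.466·(42.04 − 28.75) = 0
-94898 c = -33375
c = -33375/-94898 ≈ 0.3517 J/(g·K)

c ≈ 0.352 J/(g·K)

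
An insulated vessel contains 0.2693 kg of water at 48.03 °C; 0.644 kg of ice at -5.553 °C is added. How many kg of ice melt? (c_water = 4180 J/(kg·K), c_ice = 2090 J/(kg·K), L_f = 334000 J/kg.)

m_melted ≈ 0.139 kg

Heat available from the water dropping to 0 °C: 0.2693·4180·48.03 = 54066 J.
Warming the ice to 0 °C takes 0.644·2090·5.553 = 7474.1 J, leaving 46592 J for melting.
Fully melting the ice requires m_ice L_f = 0.644·334000 = 215096 J.
That's not enough to melt it all — equilibrium is at 0 °C with ice remaining.
m_melted·334000 = 46592  ⇒  m_melted ≈ 0.1395 kg.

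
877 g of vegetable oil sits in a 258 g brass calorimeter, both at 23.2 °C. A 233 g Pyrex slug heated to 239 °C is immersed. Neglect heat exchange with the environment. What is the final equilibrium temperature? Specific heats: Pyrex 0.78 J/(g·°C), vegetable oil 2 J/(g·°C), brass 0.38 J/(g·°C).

T_f ≈ 42.5 °C

Conservation of energy gives ΣQ = 0:
233*0.78*(T − 239) + 877*2*(T − 23.2) + 258*0.38*(T − 23.2) = 0
(181.74 + 1754 + 98.04) T = 181.74*239 + 1754*23.2 + 98.04*23.2
T ≈ 42.48 °C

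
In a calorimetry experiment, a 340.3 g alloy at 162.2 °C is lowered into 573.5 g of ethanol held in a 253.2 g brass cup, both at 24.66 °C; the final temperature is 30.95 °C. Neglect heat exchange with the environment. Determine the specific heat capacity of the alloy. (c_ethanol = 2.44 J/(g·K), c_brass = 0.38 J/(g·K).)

c ≈ 0.211 J/(g·K)

Heat gained plus heat lost sum to zero:
340.3×c×(30.95 − 162.2) + 573.5×2.44×(30.95 − 24.66) + 253.2×0.38×(30.95 − 24.66) = 0
-44664 c = -9407
c = -9407/-44664 ≈ 0.2106 J/(g·K)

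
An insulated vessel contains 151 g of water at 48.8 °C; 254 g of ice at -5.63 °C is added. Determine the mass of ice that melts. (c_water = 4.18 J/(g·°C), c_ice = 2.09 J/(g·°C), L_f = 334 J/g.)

Water can give up m c ΔT = 151×4.18×48.8 = 30802 J before reaching 0 °C.
Warming the ice to 0 °C takes 254×2.09×5.63 = 2988.7 J, leaving 27813 J for melting.
To melt every bit of ice: 254×334 = 84836 J.
Since 27813 < 84836 J, not all the ice melts; equilibrium is at 0 °C.
Mass melted = 27813/334 ≈ 83.27 g.

m_melted ≈ 83.3 g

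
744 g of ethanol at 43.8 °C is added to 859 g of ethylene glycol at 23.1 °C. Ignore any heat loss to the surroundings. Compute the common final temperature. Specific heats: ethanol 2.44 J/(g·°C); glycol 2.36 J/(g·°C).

T_f ≈ 32.9 °C

Taking heat into each body as positive, Σ m c ΔT = 0:
744*2.44*(T − 43.8) + 859*2.36*(T − 23.1) = 0
1815.4(T − 43.8) + 2027.2(T − 23.1) = 0
(1815.4 + 2027.2) T = 1815.4*43.8 + 2027.2*23.1
T ≈ 32.88 °C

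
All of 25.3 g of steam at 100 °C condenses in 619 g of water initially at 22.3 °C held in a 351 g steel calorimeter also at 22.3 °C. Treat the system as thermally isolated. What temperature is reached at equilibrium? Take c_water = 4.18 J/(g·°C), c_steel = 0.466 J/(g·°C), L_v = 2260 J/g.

Let T be the final temperature. ΣQ_i = 0:
latent heat released on condensation: 25.3·2260 = 57178
  condensed water 100 °C→T: 105.75(T − 100)
  original water: 2587.4(T − 22.3)
  cup: 163.57(T − 22.3)
2856.7 T = 57178 + 10575 + 61347 = 129100
T ≈ 45.19 °C (< 100 °C, so full condensation is consistent).

T_f ≈ 45.2 °C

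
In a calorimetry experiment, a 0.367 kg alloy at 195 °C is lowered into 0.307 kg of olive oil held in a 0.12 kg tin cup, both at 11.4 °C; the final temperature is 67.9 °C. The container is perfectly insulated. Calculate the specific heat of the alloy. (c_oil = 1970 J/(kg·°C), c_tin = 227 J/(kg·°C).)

Taking heat into each body as positive, Σ m c ΔT = 0:
0.367×c×(67.9 − 195) + 0.307×1970×(67.9 − 11.4) + 0.12×227×(67.9 − 11.4) = 0
-46.65 c = -35710
c = -35710/-46.65 ≈ 765.6 J/(kg·°C)

c ≈ 766 J/(kg·°C)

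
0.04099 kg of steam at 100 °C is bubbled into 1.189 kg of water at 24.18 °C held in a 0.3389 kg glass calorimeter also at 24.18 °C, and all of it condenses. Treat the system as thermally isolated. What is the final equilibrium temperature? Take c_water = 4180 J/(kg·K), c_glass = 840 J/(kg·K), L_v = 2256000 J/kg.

Conservation of energy gives ΣQ = 0:
latent heat released on condensation: 0.04099×2256000 = 92473
  condensate cools 100→T: 0.04099×4180×(T − 100) = 171.34(T − 100)
  water warms: 1.189×4180×(T − 24.18) = 4970(T − 24.18)
  cup: 284.68(T − 24.18)
5426 T = 92473 + 17134 + 127059 = 236666
T ≈ 43.62 °C (< 100 °C, so full condensation is consistent).

T_f ≈ 43.6 °C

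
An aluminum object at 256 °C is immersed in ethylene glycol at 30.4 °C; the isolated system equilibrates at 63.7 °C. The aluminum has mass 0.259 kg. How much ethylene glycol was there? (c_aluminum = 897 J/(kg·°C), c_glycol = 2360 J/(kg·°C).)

|Q_aluminum| = |Q_glycol|:
0.259×897×(256 − 63.7) = m×2360×(63.7 − 30.4)
78588 m = 44676  ⇒  m ≈ 0.5685 kg

m ≈ 0.568 kg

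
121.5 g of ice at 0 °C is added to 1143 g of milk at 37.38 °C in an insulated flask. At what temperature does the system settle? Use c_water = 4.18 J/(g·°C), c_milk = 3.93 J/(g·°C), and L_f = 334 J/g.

Energy conservation, ΣQ = 0:
latent heat to melt: 121.5·334 = 40581
  meltwater 0→T: 121.5·4.18·T = 507.87 T
  milk cools: 1143·3.93·(T − 37.38) = 4492(T − 37.38)
4999.9 T = 167911 − 40581 = 127330
T ≈ 25.47 °C — above 0 °C, consistent with complete melting.

T_f ≈ 25.5 °C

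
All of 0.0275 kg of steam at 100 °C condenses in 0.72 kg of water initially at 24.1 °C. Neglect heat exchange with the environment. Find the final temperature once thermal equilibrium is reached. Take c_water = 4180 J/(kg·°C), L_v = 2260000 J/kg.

Let T be the final temperature. ΣQ_i = 0:
condense steam: −0.0275×2260000 = −62150; condensed water 100 °C→T: 114.95(T − 100); water warms: 0.72×4180×(T − 24.1) = 3009.6(T − 24.1)
3124.5 T = 62150 + 11495 + 72531 = 146176
T ≈ 46.78 °C, under the boiling point, so the assumption holds.

T_f ≈ 46.8 °C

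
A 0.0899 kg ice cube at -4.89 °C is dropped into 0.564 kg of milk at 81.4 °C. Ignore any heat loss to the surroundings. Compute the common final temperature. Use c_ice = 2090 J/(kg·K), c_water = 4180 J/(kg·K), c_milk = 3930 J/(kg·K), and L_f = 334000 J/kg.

T_f ≈ 57.7 °C

Let T be the final temperature. ΣQ_i = 0:
warm ice to 0 °C: 0.0899×2090×(0 − (-4.89)) = 918.79
  latent heat to melt: 0.0899×334000 = 30027
  meltwater 0→T: 0.0899×4180×T = 375.78 T
  milk cools: 0.564×3930×(T − 81.4) = 2216.5(T − 81.4)
2592.3 T = 180425 − 30945 = 149479
T ≈ 57.66 °C. Since T > 0 °C, the all-ice-melts assumption holds.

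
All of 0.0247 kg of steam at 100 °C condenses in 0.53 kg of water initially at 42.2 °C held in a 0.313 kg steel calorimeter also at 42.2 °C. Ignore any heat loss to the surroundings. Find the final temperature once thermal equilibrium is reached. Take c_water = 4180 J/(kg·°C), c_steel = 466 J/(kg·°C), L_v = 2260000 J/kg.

T_f ≈ 67.3 °C

Conservation of energy gives ΣQ = 0:
condense steam: −0.0247×2260000 = −55822
  condensate cools 100→T: 0.0247×4180×(T − 100) = 103.25(T − 100)
  water warms: 0.53×4180×(T − 42.2) = 2215.4(T − 42.2)
  cup: 145.86(T − 42.2)
2464.5 T = 55822 + 10325 + 99645 = 165792
T ≈ 67.27 °C — below 100 °C, confirming all the steam condensed.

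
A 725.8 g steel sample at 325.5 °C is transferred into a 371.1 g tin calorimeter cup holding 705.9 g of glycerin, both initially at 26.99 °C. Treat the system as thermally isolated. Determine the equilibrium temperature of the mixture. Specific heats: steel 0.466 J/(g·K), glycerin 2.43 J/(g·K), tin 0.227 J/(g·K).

T_f ≈ 74.2 °C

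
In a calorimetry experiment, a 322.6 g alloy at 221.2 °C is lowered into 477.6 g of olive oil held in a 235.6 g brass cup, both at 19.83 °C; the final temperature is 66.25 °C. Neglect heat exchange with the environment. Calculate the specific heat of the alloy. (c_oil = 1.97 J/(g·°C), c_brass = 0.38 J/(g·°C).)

c ≈ 0.957 J/(g·°C)

Setting the total heat transfer to zero:
322.6×c×(66.25 − 221.2) + 477.6×1.97×(66.25 − 19.83) + 235.6×0.38×(66.25 − 19.83) = 0
-49987 c = -47831
c = -47831/-49987 ≈ 0.9569 J/(g·°C)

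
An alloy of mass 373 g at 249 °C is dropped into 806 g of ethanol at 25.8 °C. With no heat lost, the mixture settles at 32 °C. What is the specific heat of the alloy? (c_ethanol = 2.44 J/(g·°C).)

m_s c (T_s − T_f) = m_ethanol c_ethanol (T_f − T_0):
373·c·(249 − 32) = 806·2.44·(32 − 25.8)
80941 c = 12193  ⇒  c ≈ 0.1506 J/(g·°C)

c ≈ 0.151 J/(g·°C)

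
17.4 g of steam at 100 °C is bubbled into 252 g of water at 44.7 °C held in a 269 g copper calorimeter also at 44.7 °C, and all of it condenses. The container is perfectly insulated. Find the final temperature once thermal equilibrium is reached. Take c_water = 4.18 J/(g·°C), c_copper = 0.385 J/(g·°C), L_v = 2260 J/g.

T_f ≈ 80.0 °C

Let T be the final temperature. ΣQ_i = 0:
latent heat released on condensation: 17.4×2260 = 39324; condensate cools 100→T: 17.4×4.18×(T − 100) = 72.73(T − 100); original water: 1053.4(T − 44.7); cup: 103.56(T − 44.7)
1229.7 T = 39324 + 7273.2 + 51715 = 98312
T ≈ 79.95 °C, under the boiling point, so the assumption holds.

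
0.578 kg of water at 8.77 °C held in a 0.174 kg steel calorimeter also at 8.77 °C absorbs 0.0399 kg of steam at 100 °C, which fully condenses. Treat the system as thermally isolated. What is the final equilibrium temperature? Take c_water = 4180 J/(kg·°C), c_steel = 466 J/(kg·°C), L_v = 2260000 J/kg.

T_f ≈ 48.3 °C

Let T be the final temperature. ΣQ_i = 0:
steam→water at 100 °C releases m L_v = 0.0399·2260000 = 90174
  condensed water 100 °C→T: 166.78(T − 100)
  water warms: 0.578·4180·(T − 8.77) = 2416(T − 8.77)
  steel cup: 0.174·466·(T − 8.77) = 81.08(T − 8.77)
2663.9 T = 90174 + 16678 + 21900 = 128752
T ≈ 48.33 °C, under the boiling point, so the assumption holds.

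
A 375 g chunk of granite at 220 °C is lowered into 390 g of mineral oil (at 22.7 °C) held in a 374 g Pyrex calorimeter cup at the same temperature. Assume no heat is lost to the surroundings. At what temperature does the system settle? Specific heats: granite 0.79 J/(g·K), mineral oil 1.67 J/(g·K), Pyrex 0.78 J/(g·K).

T_f ≈ 69.9 °C

Energy conservation, ΣQ = 0:
375×0.79×(T − 220) + 390×1.67×(T − 22.7) + 374×0.78×(T − 22.7) = 0
296.25(T − 220) + 651.3(T − 22.7) + 291.72(T − 22.7) = 0
(296.25 + 651.3 + 291.72) T = 296.25×220 + 651.3×22.7 + 291.72×22.7
T = 86582/1239.3 ≈ 69.86 °C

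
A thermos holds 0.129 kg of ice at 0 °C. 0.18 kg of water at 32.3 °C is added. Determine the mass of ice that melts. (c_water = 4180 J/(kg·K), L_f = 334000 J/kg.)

m_melted ≈ 0.0728 kg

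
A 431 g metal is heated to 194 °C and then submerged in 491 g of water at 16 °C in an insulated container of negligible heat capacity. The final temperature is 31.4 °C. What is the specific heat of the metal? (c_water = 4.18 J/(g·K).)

Energy conservation, ΣQ = 0:
431·c·(31.4 − 194) + 491·4.18·(31.4 − 16) = 0
-70081 c = -31607
c = -31607/-70081 ≈ 0.451 J/(g·K)

c ≈ 0.451 J/(g·K)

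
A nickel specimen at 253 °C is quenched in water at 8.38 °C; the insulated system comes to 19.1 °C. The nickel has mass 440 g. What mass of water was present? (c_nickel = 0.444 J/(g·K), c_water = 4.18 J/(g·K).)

m ≈ 1020 g

Heat lost by the nickel = heat gained by the water:
440×0.444×(253 − 19.1) = m×4.18×(19.1 − 8.38)
44.81 m = 45695  ⇒  m ≈ 1020 g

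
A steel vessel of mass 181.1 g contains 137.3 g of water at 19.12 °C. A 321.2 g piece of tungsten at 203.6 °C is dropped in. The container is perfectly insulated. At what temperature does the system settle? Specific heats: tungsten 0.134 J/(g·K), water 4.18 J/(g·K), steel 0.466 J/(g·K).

T_f = Σ m_i c_i T_i / Σ m_i c_i:
T_f = (43.04·203.6 + 573.91·19.12 + 84.39·19.12) / (43.04 + 573.91 + 84.39)
    = 21350 / 701.35 ≈ 30.44 °C

T_f ≈ 30.4 °C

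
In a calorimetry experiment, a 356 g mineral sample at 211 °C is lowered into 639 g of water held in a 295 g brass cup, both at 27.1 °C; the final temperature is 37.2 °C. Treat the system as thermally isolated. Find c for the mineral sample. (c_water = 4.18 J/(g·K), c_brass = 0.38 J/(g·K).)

c ≈ 0.454 J/(g·K)

Taking heat into each body as positive, Σ m c ΔT = 0:
356×c×(37.2 − 211) + 639×4.18×(37.2 − 27.1) + 295×0.38×(37.2 − 27.1) = 0
-61873 c = -28110
c = -28110/-61873 ≈ 0.4543 J/(g·K)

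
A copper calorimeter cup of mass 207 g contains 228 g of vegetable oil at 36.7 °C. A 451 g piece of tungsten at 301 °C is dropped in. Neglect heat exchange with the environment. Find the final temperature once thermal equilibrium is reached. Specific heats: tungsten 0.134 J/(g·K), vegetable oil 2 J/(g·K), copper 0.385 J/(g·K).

T_f ≈ 63.5 °C

Setting the total heat transfer to zero:
451·0.134·(T − 301) + 228·2·(T − 36.7) + 207·0.385·(T − 36.7) = 0
60.43(T − 301) + 456(T − 36.7) + 79.7(T − 36.7) = 0
596.13 T = 37851
T = 37851/596.13 ≈ 63.49 °C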